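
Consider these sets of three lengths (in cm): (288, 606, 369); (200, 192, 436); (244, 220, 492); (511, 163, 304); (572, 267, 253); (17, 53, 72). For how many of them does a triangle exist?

(288,369,606): 288+369 > 606 → valid
(192,200,436): 192+200 ≤ 436 → not valid
(220,244,492): 220+244 ≤ 492 → not valid
(163,304,511): 163+304 ≤ 511 → not valid
(253,267,572): 253+267 ≤ 572 → not valid
(17,53,72): 17+53 ≤ 72 → not valid
1 of the 6 triples forms a triangle.

1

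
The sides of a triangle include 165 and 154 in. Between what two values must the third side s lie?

By the triangle inequality, s must be less than 165 + 154 = 319 and greater than |165 − 154| = 11.

11 < s < 319 (in)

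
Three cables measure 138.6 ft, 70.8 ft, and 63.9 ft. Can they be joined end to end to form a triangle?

The longest side is 138.6, but the other two sum to only 134.7.
134.7 < 138.6, so the triangle inequality fails.

No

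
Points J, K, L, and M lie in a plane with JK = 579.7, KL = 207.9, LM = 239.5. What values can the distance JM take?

132.3 ≤ JM ≤ 1027.1

The maximum is all hops collinear in one direction: 579.7 + 207.9 + 239.5 = 1027.1.
The longest hop is 579.7; the others sum to 447.4. Folding the others back against it leaves at least 579.7 − 447.4 = 132.3.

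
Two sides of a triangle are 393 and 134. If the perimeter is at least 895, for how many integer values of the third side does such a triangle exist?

Triangle inequality: 259 < x < 527. Perimeter ≥ 895 gives x ≥ 895 − 393 − 134 = 368.
So 368 ≤ x < 527; integers 368 through 526: 159 values.

159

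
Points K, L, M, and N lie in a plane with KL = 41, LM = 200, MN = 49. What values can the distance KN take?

The maximum is all hops collinear in one direction: 41 + 200 + 49 = 290.
The longest hop is 200; the others sum to 90. Folding the others back against it leaves at least 200 − 90 = 110.

110 ≤ KN ≤ 290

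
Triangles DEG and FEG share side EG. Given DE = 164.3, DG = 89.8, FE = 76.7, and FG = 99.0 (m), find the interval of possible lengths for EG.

From triangle DEG: |164.3 − 89.8| < EG < 164.3 + 89.8, i.e. 74.5 < EG < 254.1.
From triangle FEG: 22.3 < EG < 175.7.
Both must hold, so EG lies in the intersection.

74.5 < EG < 175.7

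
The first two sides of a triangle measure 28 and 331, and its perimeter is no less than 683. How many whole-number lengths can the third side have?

Triangle inequality: 303 < x < 359. Perimeter ≥ 683 gives x ≥ 683 − 28 − 331 = 324.
So 324 ≤ x < 359; integers 324 through 358: 35 values.

35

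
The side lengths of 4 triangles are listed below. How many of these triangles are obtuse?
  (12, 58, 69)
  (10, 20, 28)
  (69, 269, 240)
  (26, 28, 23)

3

(12,58,69): 12²+58² = 3508 < 4761 = 69² → obtuse
(10,20,28): 10²+20² = 500 < 784 = 28² → obtuse
(69,269,240): 69²+240² = 62361 < 72361 = 269² → obtuse
(26,28,23): 23²+26² = 1205 > 784 = 28² → acute
3 of the 4 are obtuse.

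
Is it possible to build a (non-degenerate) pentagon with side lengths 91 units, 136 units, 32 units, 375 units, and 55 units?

No

For a pentagon, each side must be shorter than the sum of the others.
Here the longest side is 375, but the remaining 4 sides sum to only 314.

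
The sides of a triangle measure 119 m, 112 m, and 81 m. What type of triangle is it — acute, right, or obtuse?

Compare the square of the longest side to the sum of squares of the other two: 81² + 112² = 19105 > 14161 = 119².

acute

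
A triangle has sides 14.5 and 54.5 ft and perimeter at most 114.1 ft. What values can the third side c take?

40.0 < c ≤ 45.1 ft

Triangle inequality alone gives 40.0 < c < 69.0.
The perimeter condition gives c ≤ 114.1 − 14.5 − 54.5 = 45.1.
Intersecting the two: 40.0 < c ≤ 45.1.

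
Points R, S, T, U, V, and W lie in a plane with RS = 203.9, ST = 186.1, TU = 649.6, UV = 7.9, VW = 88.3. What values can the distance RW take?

The maximum is all hops collinear in one direction: 203.9 + 186.1 + 649.6 + 7.9 + 88.3 = 1135.8.
The longest hop is 649.6; the others sum to 486.2. Folding the others back against it leaves at least 649.6 − 486.2 = 163.4.

163.4 ≤ RW ≤ 1135.8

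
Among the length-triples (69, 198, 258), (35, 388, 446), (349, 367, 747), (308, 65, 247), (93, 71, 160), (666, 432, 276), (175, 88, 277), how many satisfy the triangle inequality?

(69,198,258): 69+198 > 258 → valid
(35,388,446): 35+388 ≤ 446 → not valid
(349,367,747): 349+367 ≤ 747 → not valid
(65,247,308): 65+247 > 308 → valid
(71,93,160): 71+93 > 160 → valid
(276,432,666): 276+432 > 666 → valid
(88,175,277): 88+175 ≤ 277 → not valid
4 of the 7 triples form a triangle.

4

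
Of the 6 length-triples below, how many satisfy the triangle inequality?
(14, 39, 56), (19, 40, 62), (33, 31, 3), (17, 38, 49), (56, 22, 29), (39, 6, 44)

(14,39,56): 14+39 ≤ 56 → not valid
(19,40,62): 19+40 ≤ 62 → not valid
(3,31,33): 3+31 > 33 → valid
(17,38,49): 17+38 > 49 → valid
(22,29,56): 22+29 ≤ 56 → not valid
(6,39,44): 6+39 > 44 → valid
3 of the 6 triples form a triangle.

3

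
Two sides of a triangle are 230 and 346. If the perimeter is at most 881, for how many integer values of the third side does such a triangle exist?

Triangle inequality: 116 < x < 576. Perimeter ≤ 881 gives x ≤ 881 − 230 − 346 = 305.
So 116 < x ≤ 305; integers 117 through 305: 189 values.

189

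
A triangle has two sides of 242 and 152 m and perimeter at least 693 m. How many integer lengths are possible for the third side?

Triangle inequality: 90 < x < 394. Perimeter ≥ 693 gives x ≥ 693 − 242 − 152 = 299.
So 299 ≤ x < 394; integers 299 through 393: 95 values.

95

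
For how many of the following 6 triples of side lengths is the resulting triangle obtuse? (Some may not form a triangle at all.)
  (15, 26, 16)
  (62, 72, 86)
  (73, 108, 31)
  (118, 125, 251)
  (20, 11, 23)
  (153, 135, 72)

(15,26,16): 15²+16² = 481 < 676 = 26² → obtuse
(62,72,86): 62²+72² = 9028 > 7396 = 86² → acute
(73,108,31): 31+73 ≤ 108, not a triangle
(118,125,251): 118+125 ≤ 251, not a triangle
(20,11,23): 11²+20² = 521 < 529 = 23² → obtuse
(153,135,72): 72²+135² = 23409 = 153² → right
2 of the 6 are obtuse.

2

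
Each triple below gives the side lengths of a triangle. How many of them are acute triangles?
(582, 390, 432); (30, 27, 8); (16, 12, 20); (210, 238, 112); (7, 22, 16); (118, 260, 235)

1

(582,390,432): 390²+432² = 338724 = 582² → right
(30,27,8): 8²+27² = 793 < 900 = 30² → obtuse
(16,12,20): 12²+16² = 400 = 20² → right
(210,238,112): 112²+210² = 56644 = 238² → right
(7,22,16): 7²+16² = 305 < 484 = 22² → obtuse
(118,260,235): 118²+235² = 69149 > 67600 = 260² → acute
1 of the 6 is acute.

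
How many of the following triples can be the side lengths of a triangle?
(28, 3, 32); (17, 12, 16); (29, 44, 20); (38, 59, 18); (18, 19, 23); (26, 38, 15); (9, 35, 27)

5

(3,28,32): 3+28 ≤ 32 → not valid
(12,16,17): 12+16 > 17 → valid
(20,29,44): 20+29 > 44 → valid
(18,38,59): 18+38 ≤ 59 → not valid
(18,19,23): 18+19 > 23 → valid
(15,26,38): 15+26 > 38 → valid
(9,27,35): 9+27 > 35 → valid
5 of the 7 triples form a triangle.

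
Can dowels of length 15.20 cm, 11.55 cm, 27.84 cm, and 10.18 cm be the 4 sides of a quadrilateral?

Yes

A quadrilateral exists iff every side is shorter than the sum of the others — equivalently, the longest side is less than the sum of the rest.
Longest side 27.84 < 36.93 (sum of the remaining 3), so yes.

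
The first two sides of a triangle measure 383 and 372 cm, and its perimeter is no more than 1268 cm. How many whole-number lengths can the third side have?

502

Triangle inequality: 11 < x < 755. Perimeter ≤ 1268 gives x ≤ 1268 − 383 − 372 = 513.
So 11 < x ≤ 513; integers 12 through 513: 502 values.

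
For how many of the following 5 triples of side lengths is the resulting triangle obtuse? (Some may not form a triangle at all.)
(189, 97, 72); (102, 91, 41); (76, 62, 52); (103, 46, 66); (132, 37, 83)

2

(189,97,72): 72+97 ≤ 189, not a triangle
(102,91,41): 41²+91² = 9962 < 10404 = 102² → obtuse
(76,62,52): 52²+62² = 6548 > 5776 = 76² → acute
(103,46,66): 46²+66² = 6472 < 10609 = 103² → obtuse
(132,37,83): 37+83 ≤ 132, not a triangle
2 of the 5 are obtuse.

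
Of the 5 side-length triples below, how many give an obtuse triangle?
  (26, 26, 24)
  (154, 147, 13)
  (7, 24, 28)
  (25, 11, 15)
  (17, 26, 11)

(26,26,24): 24²+26² = 1252 > 676 = 26² → acute
(154,147,13): 13²+147² = 21778 < 23716 = 154² → obtuse
(7,24,28): 7²+24² = 625 < 784 = 28² → obtuse
(25,11,15): 11²+15² = 346 < 625 = 25² → obtuse
(17,26,11): 11²+17² = 410 < 676 = 26² → obtuse
4 of the 5 are obtuse.

4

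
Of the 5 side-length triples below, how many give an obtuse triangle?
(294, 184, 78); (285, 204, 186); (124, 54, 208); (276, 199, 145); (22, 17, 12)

3

(294,184,78): 78+184 ≤ 294, not a triangle
(285,204,186): 186²+204² = 76212 < 81225 = 285² → obtuse
(124,54,208): 54+124 ≤ 208, not a triangle
(276,199,145): 145²+199² = 60626 < 76176 = 276² → obtuse
(22,17,12): 12²+17² = 433 < 484 = 22² → obtuse
3 of the 5 are obtuse.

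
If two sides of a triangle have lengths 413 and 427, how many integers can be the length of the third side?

The third side lies in the open interval (14, 840).
Integers from 15 to 839 inclusive: 839 − 15 + 1 = 825.

825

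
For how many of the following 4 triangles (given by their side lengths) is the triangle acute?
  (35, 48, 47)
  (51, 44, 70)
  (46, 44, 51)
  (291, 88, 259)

(35,48,47): 35²+47² = 3434 > 2304 = 48² → acute
(51,44,70): 44²+51² = 4537 < 4900 = 70² → obtuse
(46,44,51): 44²+46² = 4052 > 2601 = 51² → acute
(291,88,259): 88²+259² = 74825 < 84681 = 291² → obtuse
2 of the 4 are acute.

2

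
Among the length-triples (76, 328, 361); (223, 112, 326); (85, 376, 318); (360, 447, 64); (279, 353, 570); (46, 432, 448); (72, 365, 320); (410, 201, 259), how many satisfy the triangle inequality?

(76,328,361): 76+328 > 361 → valid
(112,223,326): 112+223 > 326 → valid
(85,318,376): 85+318 > 376 → valid
(64,360,447): 64+360 ≤ 447 → not valid
(279,353,570): 279+353 > 570 → valid
(46,432,448): 46+432 > 448 → valid
(72,320,365): 72+320 > 365 → valid
(201,259,410): 201+259 > 410 → valid
7 of the 8 triples form a triangle.

7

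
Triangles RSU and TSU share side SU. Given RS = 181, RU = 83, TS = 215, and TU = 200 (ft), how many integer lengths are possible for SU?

From triangle RSU: 98 < SU < 264.
From triangle TSU: 15 < SU < 415.
Intersection: 98 < SU < 264, so integers 99 through 263: 165 values.

165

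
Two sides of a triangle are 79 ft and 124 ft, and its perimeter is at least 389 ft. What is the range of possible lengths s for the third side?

186 ≤ s < 203 ft

Triangle inequality alone gives 45 < s < 203.
The perimeter condition gives s ≥ 389 − 79 − 124 = 186.
Intersecting the two: 186 ≤ s < 203.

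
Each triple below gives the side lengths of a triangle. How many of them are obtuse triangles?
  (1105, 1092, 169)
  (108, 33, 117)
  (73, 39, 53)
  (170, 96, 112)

3

(1105,1092,169): 169²+1092² = 1221025 = 1105² → right
(108,33,117): 33²+108² = 12753 < 13689 = 117² → obtuse
(73,39,53): 39²+53² = 4330 < 5329 = 73² → obtuse
(170,96,112): 96²+112² = 21760 < 28900 = 170² → obtuse
3 of the 4 are obtuse.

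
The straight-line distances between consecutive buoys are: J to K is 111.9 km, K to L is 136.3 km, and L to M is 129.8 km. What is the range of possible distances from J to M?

The maximum is all hops collinear in one direction: 111.9 + 136.3 + 129.8 = 378.0.
The longest hop is 136.3; the others sum to 241.7. Since 136.3 ≤ 241.7, the path can fold back on itself completely, so the minimum distance is 0.

0 ≤ JM ≤ 378.0 km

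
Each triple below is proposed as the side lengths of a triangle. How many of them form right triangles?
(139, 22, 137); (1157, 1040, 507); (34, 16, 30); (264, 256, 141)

2

(139,22,137): 22²+137² = 19253 < 19321 = 139² → obtuse
(1157,1040,507): 507²+1040² = 1338649 = 1157² → right
(34,16,30): 16²+30² = 1156 = 34² → right
(264,256,141): 141²+256² = 85417 > 69696 = 264² → acute
2 of the 4 are right.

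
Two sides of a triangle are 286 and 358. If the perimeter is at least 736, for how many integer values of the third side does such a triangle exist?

552

Triangle inequality: 72 < x < 644. Perimeter ≥ 736 gives x ≥ 736 − 286 − 358 = 92.
So 92 ≤ x < 644; integers 92 through 643: 552 values.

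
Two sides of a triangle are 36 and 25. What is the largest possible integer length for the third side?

The third side must be strictly less than 36 + 25 = 61.
The largest integer below 61 is 60.

60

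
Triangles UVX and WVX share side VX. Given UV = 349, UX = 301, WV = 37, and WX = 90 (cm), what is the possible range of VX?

53 < VX < 127

From triangle UVX: |349 − 301| < VX < 349 + 301, i.e. 48 < VX < 650.
From triangle WVX: 53 < VX < 127.
Both must hold, so VX lies in the intersection.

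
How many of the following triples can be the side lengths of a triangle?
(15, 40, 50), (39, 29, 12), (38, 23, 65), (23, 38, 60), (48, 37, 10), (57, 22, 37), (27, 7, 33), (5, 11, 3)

5

(15,40,50): 15+40 > 50 → valid
(12,29,39): 12+29 > 39 → valid
(23,38,65): 23+38 ≤ 65 → not valid
(23,38,60): 23+38 > 60 → valid
(10,37,48): 10+37 ≤ 48 → not valid
(22,37,57): 22+37 > 57 → valid
(7,27,33): 7+27 > 33 → valid
(3,5,11): 3+5 ≤ 11 → not valid
5 of the 8 triples form a triangle.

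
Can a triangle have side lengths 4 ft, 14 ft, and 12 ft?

The longest side is 14, and the other two sum to 16.
Since 16 > 14, the triangle inequality holds.

Yes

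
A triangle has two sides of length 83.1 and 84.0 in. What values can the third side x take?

0.9 < x < 167.1

By the triangle inequality, x must be less than 83.1 + 84.0 = 167.1 and greater than |83.1 − 84.0| = 0.9.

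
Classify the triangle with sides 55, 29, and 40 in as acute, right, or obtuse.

Compare the square of the longest side to the sum of squares of the other two: 29² + 40² = 2441 < 3025 = 55².

obtuse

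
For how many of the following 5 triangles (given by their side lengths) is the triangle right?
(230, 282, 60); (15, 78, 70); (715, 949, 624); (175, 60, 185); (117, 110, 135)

(230,282,60): 60²+230² = 56500 < 79524 = 282² → obtuse
(15,78,70): 15²+70² = 5125 < 6084 = 78² → obtuse
(715,949,624): 624²+715² = 900601 = 949² → right
(175,60,185): 60²+175² = 34225 = 185² → right
(117,110,135): 110²+117² = 25789 > 18225 = 135² → acute
2 of the 5 are right.

2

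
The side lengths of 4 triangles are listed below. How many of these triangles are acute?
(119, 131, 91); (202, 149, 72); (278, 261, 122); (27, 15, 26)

(119,131,91): 91²+119² = 22442 > 17161 = 131² → acute
(202,149,72): 72²+149² = 27385 < 40804 = 202² → obtuse
(278,261,122): 122²+261² = 83005 > 77284 = 278² → acute
(27,15,26): 15²+26² = 901 > 729 = 27² → acute
3 of the 4 are acute.

3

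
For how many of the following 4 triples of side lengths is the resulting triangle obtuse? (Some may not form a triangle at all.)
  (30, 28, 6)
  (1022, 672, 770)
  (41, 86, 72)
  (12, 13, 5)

(30,28,6): 6²+28² = 820 < 900 = 30² → obtuse
(1022,672,770): 672²+770² = 1044484 = 1022² → right
(41,86,72): 41²+72² = 6865 < 7396 = 86² → obtuse
(12,13,5): 5²+12² = 169 = 13² → right
2 of the 4 are obtuse.

2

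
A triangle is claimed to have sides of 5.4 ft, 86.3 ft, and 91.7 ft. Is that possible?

No

The two shorter sides sum to 91.7, exactly equal to the longest side 91.7.
That gives only a degenerate (flat) triangle — the inequality must be strict.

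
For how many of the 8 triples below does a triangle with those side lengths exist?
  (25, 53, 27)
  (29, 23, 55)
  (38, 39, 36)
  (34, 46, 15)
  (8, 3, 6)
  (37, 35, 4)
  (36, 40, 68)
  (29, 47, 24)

6

(25,27,53): 25+27 ≤ 53 → not valid
(23,29,55): 23+29 ≤ 55 → not valid
(36,38,39): 36+38 > 39 → valid
(15,34,46): 15+34 > 46 → valid
(3,6,8): 3+6 > 8 → valid
(4,35,37): 4+35 > 37 → valid
(36,40,68): 36+40 > 68 → valid
(24,29,47): 24+29 > 47 → valid
6 of the 8 triples form a triangle.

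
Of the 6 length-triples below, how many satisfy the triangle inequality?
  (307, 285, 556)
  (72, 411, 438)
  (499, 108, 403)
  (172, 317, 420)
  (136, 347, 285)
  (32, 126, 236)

5

(285,307,556): 285+307 > 556 → valid
(72,411,438): 72+411 > 438 → valid
(108,403,499): 108+403 > 499 → valid
(172,317,420): 172+317 > 420 → valid
(136,285,347): 136+285 > 347 → valid
(32,126,236): 32+126 ≤ 236 → not valid
5 of the 6 triples form a triangle.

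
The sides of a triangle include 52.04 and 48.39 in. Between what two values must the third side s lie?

3.65 < s < 100.43 (in)

By the triangle inequality, s must be less than 52.04 + 48.39 = 100.43 and greater than |52.04 − 48.39| = 3.65.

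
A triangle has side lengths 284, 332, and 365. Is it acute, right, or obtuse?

acute

Compare the square of the longest side to the sum of squares of the other two: 284² + 332² = 190880 > 133225 = 365².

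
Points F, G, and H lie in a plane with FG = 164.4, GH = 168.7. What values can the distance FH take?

By the triangle inequality, |164.4 − 168.7| ≤ FH ≤ 164.4 + 168.7.

4.3 ≤ FH ≤ 333.1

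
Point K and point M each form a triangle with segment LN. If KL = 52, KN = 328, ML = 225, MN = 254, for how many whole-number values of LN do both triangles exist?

From triangle KLN: 276 < LN < 380.
From triangle MLN: 29 < LN < 479.
Intersection: 276 < LN < 380, so integers 277 through 379: 103 values.

103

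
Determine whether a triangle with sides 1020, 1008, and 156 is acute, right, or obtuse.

Compare the square of the longest side to the sum of squares of the other two: 156² + 1008² = 1040400 = 1020².

right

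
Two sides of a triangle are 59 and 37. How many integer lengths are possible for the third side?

The third side lies in the open interval (22, 96).
Integers from 23 to 95 inclusive: 95 − 23 + 1 = 73.

73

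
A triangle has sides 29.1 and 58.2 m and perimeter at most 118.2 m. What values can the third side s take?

Triangle inequality alone gives 29.1 < s < 87.3.
The perimeter condition gives s ≤ 118.2 − 29.1 − 58.2 = 30.9.
Intersecting the two: 29.1 < s ≤ 30.9.

29.1 < s ≤ 30.9 m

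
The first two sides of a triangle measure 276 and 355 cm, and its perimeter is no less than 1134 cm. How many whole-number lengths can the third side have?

Triangle inequality: 79 < x < 631. Perimeter ≥ 1134 gives x ≥ 1134 − 276 − 355 = 503.
So 503 ≤ x < 631; integers 503 through 630: 128 values.

128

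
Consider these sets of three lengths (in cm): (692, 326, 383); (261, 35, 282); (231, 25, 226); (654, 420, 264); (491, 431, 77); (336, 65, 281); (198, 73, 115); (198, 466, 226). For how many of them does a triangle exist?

(326,383,692): 326+383 > 692 → valid
(35,261,282): 35+261 > 282 → valid
(25,226,231): 25+226 > 231 → valid
(264,420,654): 264+420 > 654 → valid
(77,431,491): 77+431 > 491 → valid
(65,281,336): 65+281 > 336 → valid
(73,115,198): 73+115 ≤ 198 → not valid
(198,226,466): 198+226 ≤ 466 → not valid
6 of the 8 triples form a triangle.

6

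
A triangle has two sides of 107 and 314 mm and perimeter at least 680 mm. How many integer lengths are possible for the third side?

162

Triangle inequality: 207 < x < 421. Perimeter ≥ 680 gives x ≥ 680 − 107 − 314 = 259.
So 259 ≤ x < 421; integers 259 through 420: 162 values.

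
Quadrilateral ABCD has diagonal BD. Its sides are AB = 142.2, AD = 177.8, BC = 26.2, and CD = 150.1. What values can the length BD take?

From triangle ABD: |142.2 − 177.8| < BD < 142.2 + 177.8, i.e. 35.6 < BD < 320.0.
From triangle CBD: 123.9 < BD < 176.3.
Both must hold, so BD lies in the intersection.

123.9 < BD < 176.3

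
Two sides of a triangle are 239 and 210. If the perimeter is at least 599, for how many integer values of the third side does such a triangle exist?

299

Triangle inequality: 29 < x < 449. Perimeter ≥ 599 gives x ≥ 599 − 239 − 210 = 150.
So 150 ≤ x < 449; integers 150 through 448: 299 values.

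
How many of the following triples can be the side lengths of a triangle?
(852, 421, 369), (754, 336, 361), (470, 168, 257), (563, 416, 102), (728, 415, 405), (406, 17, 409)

(369,421,852): 369+421 ≤ 852 → not valid
(336,361,754): 336+361 ≤ 754 → not valid
(168,257,470): 168+257 ≤ 470 → not valid
(102,416,563): 102+416 ≤ 563 → not valid
(405,415,728): 405+415 > 728 → valid
(17,406,409): 17+406 > 409 → valid
2 of the 6 triples form a triangle.

2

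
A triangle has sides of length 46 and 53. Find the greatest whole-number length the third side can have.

98

The third side must be strictly less than 46 + 53 = 99.
The largest integer below 99 is 98.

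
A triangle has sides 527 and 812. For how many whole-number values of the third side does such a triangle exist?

1053

The third side lies in the open interval (285, 1339).
Integers from 286 to 1338 inclusive: 1338 − 286 + 1 = 1053.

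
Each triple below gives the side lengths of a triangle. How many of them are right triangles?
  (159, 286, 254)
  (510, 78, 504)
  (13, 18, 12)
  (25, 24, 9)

(159,286,254): 159²+254² = 89797 > 81796 = 286² → acute
(510,78,504): 78²+504² = 260100 = 510² → right
(13,18,12): 12²+13² = 313 < 324 = 18² → obtuse
(25,24,9): 9²+24² = 657 > 625 = 25² → acute
1 of the 4 is right.

1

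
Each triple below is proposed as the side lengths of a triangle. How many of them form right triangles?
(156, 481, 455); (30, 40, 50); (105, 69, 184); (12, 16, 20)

(156,481,455): 156²+455² = 231361 = 481² → right
(30,40,50): 30²+40² = 2500 = 50² → right
(105,69,184): 69+105 ≤ 184, not a triangle
(12,16,20): 12²+16² = 400 = 20² → right
3 of the 4 are right.

3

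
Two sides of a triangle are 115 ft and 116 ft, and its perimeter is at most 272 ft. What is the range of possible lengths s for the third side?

1 < s ≤ 41

Triangle inequality alone gives 1 < s < 231.
The perimeter condition gives s ≤ 272 − 115 − 116 = 41.
Intersecting the two: 1 < s ≤ 41.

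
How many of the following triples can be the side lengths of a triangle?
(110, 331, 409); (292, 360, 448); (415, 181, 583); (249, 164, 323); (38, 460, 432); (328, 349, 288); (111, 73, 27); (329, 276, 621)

6

(110,331,409): 110+331 > 409 → valid
(292,360,448): 292+360 > 448 → valid
(181,415,583): 181+415 > 583 → valid
(164,249,323): 164+249 > 323 → valid
(38,432,460): 38+432 > 460 → valid
(288,328,349): 288+328 > 349 → valid
(27,73,111): 27+73 ≤ 111 → not valid
(276,329,621): 276+329 ≤ 621 → not valid
6 of the 8 triples form a triangle.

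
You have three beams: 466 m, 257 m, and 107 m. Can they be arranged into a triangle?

No

The longest side is 466, but the other two sum to only 364.
364 < 466, so the triangle inequality fails.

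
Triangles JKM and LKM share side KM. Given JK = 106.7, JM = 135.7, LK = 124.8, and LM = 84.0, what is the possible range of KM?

From triangle JKM: |106.7 − 135.7| < KM < 106.7 + 135.7, i.e. 29.0 < KM < 242.4.
From triangle LKM: 40.8 < KM < 208.8.
Both must hold, so KM lies in the intersection.

40.8 < KM < 208.8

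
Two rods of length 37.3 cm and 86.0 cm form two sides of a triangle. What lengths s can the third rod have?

By the triangle inequality, s must be less than 37.3 + 86.0 = 123.3 and greater than |37.3 − 86.0| = 48.7.

48.7 < s < 123.3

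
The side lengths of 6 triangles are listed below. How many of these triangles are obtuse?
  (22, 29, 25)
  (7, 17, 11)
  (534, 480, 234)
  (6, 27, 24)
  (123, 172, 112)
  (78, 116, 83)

(22,29,25): 22²+25² = 1109 > 841 = 29² → acute
(7,17,11): 7²+11² = 170 < 289 = 17² → obtuse
(534,480,234): 234²+480² = 285156 = 534² → right
(6,27,24): 6²+24² = 612 < 729 = 27² → obtuse
(123,172,112): 112²+123² = 27673 < 29584 = 172² → obtuse
(78,116,83): 78²+83² = 12973 < 13456 = 116² → obtuse
4 of the 6 are obtuse.

4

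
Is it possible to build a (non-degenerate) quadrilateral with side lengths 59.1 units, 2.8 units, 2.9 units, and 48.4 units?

No

For a quadrilateral, each side must be shorter than the sum of the others.
Here the longest side is 59.1, but the remaining 3 sides sum to only 54.1.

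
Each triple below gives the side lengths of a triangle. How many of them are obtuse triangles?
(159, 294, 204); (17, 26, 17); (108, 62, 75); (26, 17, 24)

3

(159,294,204): 159²+204² = 66897 < 86436 = 294² → obtuse
(17,26,17): 17²+17² = 578 < 676 = 26² → obtuse
(108,62,75): 62²+75² = 9469 < 11664 = 108² → obtuse
(26,17,24): 17²+24² = 865 > 676 = 26² → acute
3 of the 4 are obtuse.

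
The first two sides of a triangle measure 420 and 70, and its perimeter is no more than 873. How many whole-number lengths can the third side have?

Triangle inequality: 350 < x < 490. Perimeter ≤ 873 gives x ≤ 873 − 420 − 70 = 383.
So 350 < x ≤ 383; integers 351 through 383: 33 values.

33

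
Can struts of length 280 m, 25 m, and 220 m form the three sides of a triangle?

The longest side is 280, but the other two sum to only 245.
245 < 280, so the triangle inequality fails.

No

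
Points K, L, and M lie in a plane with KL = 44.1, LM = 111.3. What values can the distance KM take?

67.2 ≤ KM ≤ 155.4

By the triangle inequality, |44.1 − 111.3| ≤ KM ≤ 44.1 + 111.3.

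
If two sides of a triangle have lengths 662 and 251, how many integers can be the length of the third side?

501

The third side lies in the open interval (411, 913).
Integers from 412 to 912 inclusive: 912 − 412 + 1 = 501.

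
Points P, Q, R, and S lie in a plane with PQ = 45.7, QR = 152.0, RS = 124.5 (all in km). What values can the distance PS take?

The maximum is all hops collinear in one direction: 45.7 + 152.0 + 124.5 = 322.2.
The longest hop is 152.0; the others sum to 170.2. Since 152.0 ≤ 170.2, the path can fold back on itself completely, so the minimum distance is 0.

0 ≤ PS ≤ 322.2 km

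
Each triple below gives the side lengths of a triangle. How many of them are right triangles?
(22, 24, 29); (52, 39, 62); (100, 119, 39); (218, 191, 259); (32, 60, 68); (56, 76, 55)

1

(22,24,29): 22²+24² = 1060 > 841 = 29² → acute
(52,39,62): 39²+52² = 4225 > 3844 = 62² → acute
(100,119,39): 39²+100² = 11521 < 14161 = 119² → obtuse
(218,191,259): 191²+218² = 84005 > 67081 = 259² → acute
(32,60,68): 32²+60² = 4624 = 68² → right
(56,76,55): 55²+56² = 6161 > 5776 = 76² → acute
1 of the 6 is right.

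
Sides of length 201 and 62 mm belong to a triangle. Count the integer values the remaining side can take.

123

The third side lies in the open interval (139, 263).
Integers from 140 to 262 inclusive: 262 − 140 + 1 = 123.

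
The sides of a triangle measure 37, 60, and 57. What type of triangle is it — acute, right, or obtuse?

acute

Compare the square of the longest side to the sum of squares of the other two: 37² + 57² = 4618 > 3600 = 60².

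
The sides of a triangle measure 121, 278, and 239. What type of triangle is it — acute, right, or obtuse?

Compare the square of the longest side to the sum of squares of the other two: 121² + 239² = 71762 < 77284 = 278².

obtuse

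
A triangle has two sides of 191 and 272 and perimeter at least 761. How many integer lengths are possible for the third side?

Triangle inequality: 81 < x < 463. Perimeter ≥ 761 gives x ≥ 761 − 191 − 272 = 298.
So 298 ≤ x < 463; integers 298 through 462: 165 values.

165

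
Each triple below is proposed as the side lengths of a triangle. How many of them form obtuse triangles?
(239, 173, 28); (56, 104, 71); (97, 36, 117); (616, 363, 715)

2

(239,173,28): 28+173 ≤ 239, not a triangle
(56,104,71): 56²+71² = 8177 < 10816 = 104² → obtuse
(97,36,117): 36²+97² = 10705 < 13689 = 117² → obtuse
(616,363,715): 363²+616² = 511225 = 715² → right
2 of the 4 are obtuse.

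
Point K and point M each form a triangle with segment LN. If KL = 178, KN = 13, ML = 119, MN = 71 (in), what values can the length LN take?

From triangle KLN: |178 − 13| < LN < 178 + 13, i.e. 165 < LN < 191.
From triangle MLN: 48 < LN < 190.
Both must hold, so LN lies in the intersection.

165 < LN < 190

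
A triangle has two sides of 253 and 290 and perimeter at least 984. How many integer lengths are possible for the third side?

Triangle inequality: 37 < x < 543. Perimeter ≥ 984 gives x ≥ 984 − 253 − 290 = 441.
So 441 ≤ x < 543; integers 441 through 542: 102 values.

102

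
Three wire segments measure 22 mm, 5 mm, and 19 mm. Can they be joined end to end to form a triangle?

The longest side is 22, and the other two sum to 24.
Since 24 > 22, the triangle inequality holds.

Yes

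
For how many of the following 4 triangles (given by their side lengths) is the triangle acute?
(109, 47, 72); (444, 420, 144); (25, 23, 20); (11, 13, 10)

2

(109,47,72): 47²+72² = 7393 < 11881 = 109² → obtuse
(444,420,144): 144²+420² = 197136 = 444² → right
(25,23,20): 20²+23² = 929 > 625 = 25² → acute
(11,13,10): 10²+11² = 221 > 169 = 13² → acute
2 of the 4 are acute.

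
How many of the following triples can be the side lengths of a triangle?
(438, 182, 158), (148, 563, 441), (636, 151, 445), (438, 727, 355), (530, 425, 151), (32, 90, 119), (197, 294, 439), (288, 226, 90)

6

(158,182,438): 158+182 ≤ 438 → not valid
(148,441,563): 148+441 > 563 → valid
(151,445,636): 151+445 ≤ 636 → not valid
(355,438,727): 355+438 > 727 → valid
(151,425,530): 151+425 > 530 → valid
(32,90,119): 32+90 > 119 → valid
(197,294,439): 197+294 > 439 → valid
(90,226,288): 90+226 > 288 → valid
6 of the 8 triples form a triangle.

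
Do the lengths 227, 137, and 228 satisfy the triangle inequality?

The longest side is 228, and the other two sum to 364.
Since 364 > 228, the triangle inequality holds.

Yes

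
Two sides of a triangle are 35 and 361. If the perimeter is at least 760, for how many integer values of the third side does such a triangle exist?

Triangle inequality: 326 < x < 396. Perimeter ≥ 760 gives x ≥ 760 − 35 − 361 = 364.
So 364 ≤ x < 396; integers 364 through 395: 32 values.

32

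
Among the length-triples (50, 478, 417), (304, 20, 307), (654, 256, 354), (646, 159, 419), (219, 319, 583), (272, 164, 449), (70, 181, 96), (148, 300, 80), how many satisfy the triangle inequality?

1

(50,417,478): 50+417 ≤ 478 → not valid
(20,304,307): 20+304 > 307 → valid
(256,354,654): 256+354 ≤ 654 → not valid
(159,419,646): 159+419 ≤ 646 → not valid
(219,319,583): 219+319 ≤ 583 → not valid
(164,272,449): 164+272 ≤ 449 → not valid
(70,96,181): 70+96 ≤ 181 → not valid
(80,148,300): 80+148 ≤ 300 → not valid
1 of the 8 triples forms a triangle.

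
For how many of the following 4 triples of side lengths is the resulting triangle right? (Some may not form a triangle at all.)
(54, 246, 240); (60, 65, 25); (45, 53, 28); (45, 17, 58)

3

(54,246,240): 54²+240² = 60516 = 246² → right
(60,65,25): 25²+60² = 4225 = 65² → right
(45,53,28): 28²+45² = 2809 = 53² → right
(45,17,58): 17²+45² = 2314 < 3364 = 58² → obtuse
3 of the 4 are right.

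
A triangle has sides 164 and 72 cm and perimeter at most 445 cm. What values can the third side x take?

Triangle inequality alone gives 92 < x < 236.
The perimeter condition gives x ≤ 445 − 164 − 72 = 209.
Intersecting the two: 92 < x ≤ 209.

92 < x ≤ 209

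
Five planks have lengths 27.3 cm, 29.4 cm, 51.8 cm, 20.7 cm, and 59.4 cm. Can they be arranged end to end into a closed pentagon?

Yes

A pentagon exists iff every side is shorter than the sum of the others — equivalently, the longest side is less than the sum of the rest.
Longest side 59.4 < 129.2 (sum of the remaining 4), so yes.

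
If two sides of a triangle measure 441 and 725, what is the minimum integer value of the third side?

285

The third side must be strictly greater than |441 − 725| = 284.
The smallest integer above 284 is 285.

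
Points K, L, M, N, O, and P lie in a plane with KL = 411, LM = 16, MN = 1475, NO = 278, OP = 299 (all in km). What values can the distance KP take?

The maximum is all hops collinear in one direction: 411 + 16 + 1475 + 278 + 299 = 2479.
The longest hop is 1475; the others sum to 1004. Folding the others back against it leaves at least 1475 − 1004 = 471.

471 ≤ KP ≤ 2479 km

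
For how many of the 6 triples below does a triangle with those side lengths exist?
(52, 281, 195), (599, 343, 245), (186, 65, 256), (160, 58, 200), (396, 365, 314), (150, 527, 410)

3

(52,195,281): 52+195 ≤ 281 → not valid
(245,343,599): 245+343 ≤ 599 → not valid
(65,186,256): 65+186 ≤ 256 → not valid
(58,160,200): 58+160 > 200 → valid
(314,365,396): 314+365 > 396 → valid
(150,410,527): 150+410 > 527 → valid
3 of the 6 triples form a triangle.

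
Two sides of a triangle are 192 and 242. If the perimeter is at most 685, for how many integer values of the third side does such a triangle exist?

Triangle inequality: 50 < x < 434. Perimeter ≤ 685 gives x ≤ 685 − 192 − 242 = 251.
So 50 < x ≤ 251; integers 51 through 251: 201 values.

201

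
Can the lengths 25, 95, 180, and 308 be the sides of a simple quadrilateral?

No

For a quadrilateral, each side must be shorter than the sum of the others.
Here the longest side is 308, but the remaining 3 sides sum to only 300.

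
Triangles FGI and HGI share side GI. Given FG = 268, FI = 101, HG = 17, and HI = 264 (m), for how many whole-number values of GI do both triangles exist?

33

From triangle FGI: 167 < GI < 369.
From triangle HGI: 247 < GI < 281.
Intersection: 247 < GI < 281, so integers 248 through 280: 33 values.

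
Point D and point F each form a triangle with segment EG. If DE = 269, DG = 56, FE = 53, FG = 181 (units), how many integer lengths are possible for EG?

20

From triangle DEG: 213 < EG < 325.
From triangle FEG: 128 < EG < 234.
Intersection: 213 < EG < 234, so integers 214 through 233: 20 values.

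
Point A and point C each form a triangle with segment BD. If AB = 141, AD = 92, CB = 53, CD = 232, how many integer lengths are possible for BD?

From triangle ABD: 49 < BD < 233.
From triangle CBD: 179 < BD < 285.
Intersection: 179 < BD < 233, so integers 180 through 232: 53 values.

53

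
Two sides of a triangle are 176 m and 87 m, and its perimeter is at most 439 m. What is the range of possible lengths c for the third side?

89 < c ≤ 176 m

Triangle inequality alone gives 89 < c < 263.
The perimeter condition gives c ≤ 439 − 176 − 87 = 176.
Intersecting the two: 89 < c ≤ 176.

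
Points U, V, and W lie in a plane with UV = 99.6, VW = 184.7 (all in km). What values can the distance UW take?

By the triangle inequality, |99.6 − 184.7| ≤ UW ≤ 99.6 + 184.7.

85.1 ≤ UW ≤ 284.3 km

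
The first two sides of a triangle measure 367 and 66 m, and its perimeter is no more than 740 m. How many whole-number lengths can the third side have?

6

Triangle inequality: 301 < x < 433. Perimeter ≤ 740 gives x ≤ 740 − 367 − 66 = 307.
So 301 < x ≤ 307; integers 302 through 307: 6 values.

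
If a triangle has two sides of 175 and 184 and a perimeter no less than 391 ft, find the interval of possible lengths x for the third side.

Triangle inequality alone gives 9 < x < 359.
The perimeter condition gives x ≥ 391 − 175 − 184 = 32.
Intersecting the two: 32 ≤ x < 359.

32 ≤ x < 359 ft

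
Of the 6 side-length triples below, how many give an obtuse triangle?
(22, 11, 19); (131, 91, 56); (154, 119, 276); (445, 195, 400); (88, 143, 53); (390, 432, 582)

2

(22,11,19): 11²+19² = 482 < 484 = 22² → obtuse
(131,91,56): 56²+91² = 11417 < 17161 = 131² → obtuse
(154,119,276): 119+154 ≤ 276, not a triangle
(445,195,400): 195²+400² = 198025 = 445² → right
(88,143,53): 53+88 ≤ 143, not a triangle
(390,432,582): 390²+432² = 338724 = 582² → right
2 of the 6 are obtuse.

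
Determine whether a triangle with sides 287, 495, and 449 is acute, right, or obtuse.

Compare the square of the longest side to the sum of squares of the other two: 287² + 449² = 283970 > 245025 = 495².

acute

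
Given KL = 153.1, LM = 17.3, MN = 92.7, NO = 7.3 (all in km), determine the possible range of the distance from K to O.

35.8 ≤ KO ≤ 270.4 km

The maximum is all hops collinear in one direction: 153.1 + 17.3 + 92.7 + 7.3 = 270.4.
The longest hop is 153.1; the others sum to 117.3. Folding the others back against it leaves at least 153.1 − 117.3 = 35.8.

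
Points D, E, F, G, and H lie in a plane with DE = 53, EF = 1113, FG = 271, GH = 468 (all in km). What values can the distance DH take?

The maximum is all hops collinear in one direction: 53 + 1113 + 271 + 468 = 1905.
The longest hop is 1113; the others sum to 792. Folding the others back against it leaves at least 1113 − 792 = 321.

321 ≤ DH ≤ 1905 km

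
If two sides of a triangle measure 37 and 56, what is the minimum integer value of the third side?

20

The third side must be strictly greater than |37 − 56| = 19.
The smallest integer above 19 is 20.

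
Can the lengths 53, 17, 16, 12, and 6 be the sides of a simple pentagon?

For a pentagon, each side must be shorter than the sum of the others.
Here the longest side is 53, but the remaining 4 sides sum to only 51.

No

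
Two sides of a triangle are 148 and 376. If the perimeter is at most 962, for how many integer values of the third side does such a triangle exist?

210

Triangle inequality: 228 < x < 524. Perimeter ≤ 962 gives x ≤ 962 − 148 − 376 = 438.
So 228 < x ≤ 438; integers 229 through 438: 210 values.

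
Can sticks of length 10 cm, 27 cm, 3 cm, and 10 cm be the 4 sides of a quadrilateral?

For a quadrilateral, each side must be shorter than the sum of the others.
Here the longest side is 27, but the remaining 3 sides sum to only 23.

No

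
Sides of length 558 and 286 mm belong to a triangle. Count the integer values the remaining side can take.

571

The third side lies in the open interval (272, 844).
Integers from 273 to 843 inclusive: 843 − 273 + 1 = 571.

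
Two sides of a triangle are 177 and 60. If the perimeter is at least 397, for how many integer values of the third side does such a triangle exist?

77

Triangle inequality: 117 < x < 237. Perimeter ≥ 397 gives x ≥ 397 − 177 − 60 = 160.
So 160 ≤ x < 237; integers 160 through 236: 77 values.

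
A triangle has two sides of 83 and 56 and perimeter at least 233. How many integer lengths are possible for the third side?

Triangle inequality: 27 < x < 139. Perimeter ≥ 233 gives x ≥ 233 − 83 − 56 = 94.
So 94 ≤ x < 139; integers 94 through 138: 45 values.

45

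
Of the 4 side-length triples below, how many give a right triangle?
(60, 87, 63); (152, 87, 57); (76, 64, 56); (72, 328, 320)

(60,87,63): 60²+63² = 7569 = 87² → right
(152,87,57): 57+87 ≤ 152, not a triangle
(76,64,56): 56²+64² = 7232 > 5776 = 76² → acute
(72,328,320): 72²+320² = 107584 = 328² → right
2 of the 4 are right.

2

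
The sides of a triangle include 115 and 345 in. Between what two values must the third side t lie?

230 < t < 460

By the triangle inequality, t must be less than 115 + 345 = 460 and greater than |115 − 345| = 230.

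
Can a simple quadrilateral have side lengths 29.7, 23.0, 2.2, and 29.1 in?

A quadrilateral exists iff every side is shorter than the sum of the others — equivalently, the longest side is less than the sum of the rest.
Longest side 29.7 < 54.3 (sum of the remaining 3), so yes.

Yes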